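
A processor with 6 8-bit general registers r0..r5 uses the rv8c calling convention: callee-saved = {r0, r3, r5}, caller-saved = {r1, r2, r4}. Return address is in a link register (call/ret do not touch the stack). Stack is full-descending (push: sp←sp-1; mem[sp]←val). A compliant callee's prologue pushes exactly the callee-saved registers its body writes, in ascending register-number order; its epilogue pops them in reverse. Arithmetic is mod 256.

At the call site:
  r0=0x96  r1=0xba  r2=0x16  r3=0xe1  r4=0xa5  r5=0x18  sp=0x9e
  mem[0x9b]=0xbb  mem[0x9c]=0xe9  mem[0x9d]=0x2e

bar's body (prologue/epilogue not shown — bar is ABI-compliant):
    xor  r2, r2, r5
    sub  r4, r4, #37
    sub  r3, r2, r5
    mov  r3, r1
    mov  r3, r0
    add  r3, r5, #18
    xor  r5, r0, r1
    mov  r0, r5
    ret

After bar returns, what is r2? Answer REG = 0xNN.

prologue: push r0 -> mem[0x9d]=0x96, sp=0x9d
prologue: push r3 -> mem[0x9c]=0xe1, sp=0x9c
prologue: push r5 -> mem[0x9b]=0x18, sp=0x9b
body[0] xor  r2, r2, r5 -> r2=0x0e
body[1] sub  r4, r4, #37 -> r4=0x80
body[2] sub  r3, r2, r5 -> r3=0xf6
body[3] mov  r3, r1 -> r3=0xba
body[4] mov  r3, r0 -> r3=0x96
body[5] add  r3, r5, #18 -> r3=0x2a
body[6] xor  r5, r0, r1 -> r5=0x2c
body[7] mov  r0, r5 -> r0=0x2c
epilogue: pop r5=0x18, sp=0x9c
epilogue: pop r3=0xe1, sp=0x9d
epilogue: pop r0=0x96, sp=0x9e
r2 is caller-saved -> body value

REG = 0x0e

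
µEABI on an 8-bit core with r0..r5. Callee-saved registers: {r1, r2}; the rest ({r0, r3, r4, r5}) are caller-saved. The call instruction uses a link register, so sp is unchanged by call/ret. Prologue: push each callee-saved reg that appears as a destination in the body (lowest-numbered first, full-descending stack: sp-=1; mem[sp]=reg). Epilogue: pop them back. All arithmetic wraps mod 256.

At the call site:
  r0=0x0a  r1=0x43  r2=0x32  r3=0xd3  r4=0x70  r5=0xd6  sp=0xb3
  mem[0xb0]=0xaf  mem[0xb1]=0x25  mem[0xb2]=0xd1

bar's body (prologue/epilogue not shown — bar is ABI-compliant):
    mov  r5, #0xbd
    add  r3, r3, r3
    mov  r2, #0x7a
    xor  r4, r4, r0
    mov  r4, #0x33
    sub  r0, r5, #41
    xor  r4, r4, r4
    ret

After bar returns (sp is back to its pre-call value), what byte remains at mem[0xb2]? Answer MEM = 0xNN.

MEM = 0x32

prologue: push r2 → mem[0xb2]=0x32, sp=0xb2
body[0] mov  r5, #0xbd → r5=0xbd
body[1] add  r3, r3, r3 → r3=0xa6
body[2] mov  r2, #0x7a → r2=0x7a
body[3] xor  r4, r4, r0 → r4=0x7a
body[4] mov  r4, #0x33 → r4=0x33
body[5] sub  r0, r5, #41 → r0=0x94
body[6] xor  r4, r4, r4 → r4=0x00
epilogue: pop r2=0x32, sp=0xb3
prologue pushed ['r2'] at ['0xb2']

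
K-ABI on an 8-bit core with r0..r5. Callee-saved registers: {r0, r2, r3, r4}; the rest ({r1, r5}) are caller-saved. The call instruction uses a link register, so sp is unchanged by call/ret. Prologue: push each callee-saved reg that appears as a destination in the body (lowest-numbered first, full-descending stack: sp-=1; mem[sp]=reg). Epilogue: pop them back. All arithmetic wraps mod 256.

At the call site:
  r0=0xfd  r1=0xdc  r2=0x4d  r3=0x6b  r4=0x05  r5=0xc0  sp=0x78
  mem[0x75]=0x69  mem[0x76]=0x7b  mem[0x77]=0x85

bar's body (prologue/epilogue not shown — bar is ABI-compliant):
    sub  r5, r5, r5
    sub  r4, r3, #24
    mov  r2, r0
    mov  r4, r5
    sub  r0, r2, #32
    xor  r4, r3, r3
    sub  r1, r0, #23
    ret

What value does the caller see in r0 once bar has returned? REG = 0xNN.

REG = 0xfd

prologue: push r0 -> mem[0x77]=0xfd, sp=0x77
prologue: push r2 -> mem[0x76]=0x4d, sp=0x76
prologue: push r4 -> mem[0x75]=0x05, sp=0x75
body[0] sub  r5, r5, r5 -> r5=0x00
body[1] sub  r4, r3, #24 -> r4=0x53
body[2] mov  r2, r0 -> r2=0xfd
body[3] mov  r4, r5 -> r4=0x00
body[4] sub  r0, r2, #32 -> r0=0xdd
body[5] xor  r4, r3, r3 -> r4=0x00
body[6] sub  r1, r0, #23 -> r1=0xc6
epilogue: pop r4=0x05, sp=0x76
epilogue: pop r2=0x4d, sp=0x77
epilogue: pop r0=0xfd, sp=0x78
r0 is callee-saved -> restored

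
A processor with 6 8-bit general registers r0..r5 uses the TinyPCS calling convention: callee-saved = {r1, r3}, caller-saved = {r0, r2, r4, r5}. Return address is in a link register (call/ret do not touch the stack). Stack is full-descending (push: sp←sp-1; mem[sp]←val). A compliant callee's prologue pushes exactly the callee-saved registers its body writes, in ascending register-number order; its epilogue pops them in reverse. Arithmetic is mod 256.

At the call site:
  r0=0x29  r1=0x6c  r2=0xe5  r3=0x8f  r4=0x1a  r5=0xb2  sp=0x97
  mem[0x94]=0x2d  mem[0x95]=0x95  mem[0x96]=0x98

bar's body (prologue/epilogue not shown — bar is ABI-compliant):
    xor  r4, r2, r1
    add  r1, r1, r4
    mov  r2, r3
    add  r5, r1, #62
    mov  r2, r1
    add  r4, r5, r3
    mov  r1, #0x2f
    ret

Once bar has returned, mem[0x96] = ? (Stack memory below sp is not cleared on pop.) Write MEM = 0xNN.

prologue: push r1 → mem[0x96]=0x6c, sp=0x96
body[0] xor  r4, r2, r1 → r4=0x89
body[1] add  r1, r1, r4 → r1=0xf5
body[2] mov  r2, r3 → r2=0x8f
body[3] add  r5, r1, #62 → r5=0x33
body[4] mov  r2, r1 → r2=0xf5
body[5] add  r4, r5, r3 → r4=0xc2
body[6] mov  r1, #0x2f → r1=0x2f
epilogue: pop r1=0x6c, sp=0x97
prologue pushed ['r1'] at ['0x96']

MEM = 0x6c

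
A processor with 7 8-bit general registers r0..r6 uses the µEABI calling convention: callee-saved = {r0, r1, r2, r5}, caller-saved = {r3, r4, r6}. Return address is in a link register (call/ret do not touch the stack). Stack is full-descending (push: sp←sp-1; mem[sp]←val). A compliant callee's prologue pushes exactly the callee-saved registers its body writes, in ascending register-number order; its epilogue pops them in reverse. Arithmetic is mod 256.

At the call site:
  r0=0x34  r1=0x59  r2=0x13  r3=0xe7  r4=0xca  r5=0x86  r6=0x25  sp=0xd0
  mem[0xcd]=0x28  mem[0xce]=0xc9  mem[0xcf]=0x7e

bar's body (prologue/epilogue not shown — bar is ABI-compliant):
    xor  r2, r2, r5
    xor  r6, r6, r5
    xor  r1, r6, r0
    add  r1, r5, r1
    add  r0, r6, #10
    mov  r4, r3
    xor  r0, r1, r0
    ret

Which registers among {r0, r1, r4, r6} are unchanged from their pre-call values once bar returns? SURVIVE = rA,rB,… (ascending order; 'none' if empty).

SURVIVE = r0,r1

prologue: push r0 → mem[0xcf]=0x34, sp=0xcf
prologue: push r1 → mem[0xce]=0x59, sp=0xce
prologue: push r2 → mem[0xcd]=0x13, sp=0xcd
body[0] xor  r2, r2, r5 → r2=0x95
body[1] xor  r6, r6, r5 → r6=0xa3
body[2] xor  r1, r6, r0 → r1=0x97
body[3] add  r1, r5, r1 → r1=0x1d
body[4] add  r0, r6, #10 → r0=0xad
body[5] mov  r4, r3 → r4=0xe7
body[6] xor  r0, r1, r0 → r0=0xb0
epilogue: pop r2=0x13, sp=0xce
epilogue: pop r1=0x59, sp=0xcf
epilogue: pop r0=0x34, sp=0xd0
r0: callee-saved, written=True
r1: callee-saved, written=True
r4: caller-saved, written=True
r6: caller-saved, written=True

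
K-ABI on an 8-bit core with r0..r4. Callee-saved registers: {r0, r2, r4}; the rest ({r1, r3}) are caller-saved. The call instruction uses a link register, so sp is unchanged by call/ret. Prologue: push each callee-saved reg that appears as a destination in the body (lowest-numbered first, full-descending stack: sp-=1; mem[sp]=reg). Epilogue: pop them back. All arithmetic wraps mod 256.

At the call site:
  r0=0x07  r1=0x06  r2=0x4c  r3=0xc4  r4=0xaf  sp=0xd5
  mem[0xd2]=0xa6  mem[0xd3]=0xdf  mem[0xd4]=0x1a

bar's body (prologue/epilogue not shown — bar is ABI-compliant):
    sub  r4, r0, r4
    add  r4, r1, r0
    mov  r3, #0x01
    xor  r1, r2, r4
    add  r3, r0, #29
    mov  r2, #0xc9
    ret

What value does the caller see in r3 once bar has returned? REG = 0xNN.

prologue: push r2 -> mem[0xd4]=0x4c, sp=0xd4
prologue: push r4 -> mem[0xd3]=0xaf, sp=0xd3
body[0] sub  r4, r0, r4 -> r4=0x58
body[1] add  r4, r1, r0 -> r4=0x0d
body[2] mov  r3, #0x01 -> r3=0x01
body[3] xor  r1, r2, r4 -> r1=0x41
body[4] add  r3, r0, #29 -> r3=0x24
body[5] mov  r2, #0xc9 -> r2=0xc9
epilogue: pop r4=0xaf, sp=0xd4
epilogue: pop r2=0x4c, sp=0xd5
r3 is caller-saved -> body value

REG = 0x24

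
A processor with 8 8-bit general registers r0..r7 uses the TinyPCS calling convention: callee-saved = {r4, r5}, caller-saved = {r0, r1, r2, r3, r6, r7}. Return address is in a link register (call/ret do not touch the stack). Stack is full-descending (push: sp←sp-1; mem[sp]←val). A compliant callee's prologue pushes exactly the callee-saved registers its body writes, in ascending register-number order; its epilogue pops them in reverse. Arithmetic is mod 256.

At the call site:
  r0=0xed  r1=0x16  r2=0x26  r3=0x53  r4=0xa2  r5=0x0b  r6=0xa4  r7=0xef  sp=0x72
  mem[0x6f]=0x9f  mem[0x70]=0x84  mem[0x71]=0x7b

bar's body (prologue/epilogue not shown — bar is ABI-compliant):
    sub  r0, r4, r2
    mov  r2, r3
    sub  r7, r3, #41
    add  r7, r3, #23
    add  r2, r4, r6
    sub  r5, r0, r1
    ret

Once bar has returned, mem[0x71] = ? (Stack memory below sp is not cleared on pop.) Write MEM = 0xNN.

prologue: push r5 -> mem[0x71]=0x0b, sp=0x71
body[0] sub  r0, r4, r2 -> r0=0x7c
body[1] mov  r2, r3 -> r2=0x53
body[2] sub  r7, r3, #41 -> r7=0x2a
body[3] add  r7, r3, #23 -> r7=0x6a
body[4] add  r2, r4, r6 -> r2=0x46
body[5] sub  r5, r0, r1 -> r5=0x66
epilogue: pop r5=0x0b, sp=0x72
prologue pushed ['r5'] at ['0x71']

MEM = 0x0b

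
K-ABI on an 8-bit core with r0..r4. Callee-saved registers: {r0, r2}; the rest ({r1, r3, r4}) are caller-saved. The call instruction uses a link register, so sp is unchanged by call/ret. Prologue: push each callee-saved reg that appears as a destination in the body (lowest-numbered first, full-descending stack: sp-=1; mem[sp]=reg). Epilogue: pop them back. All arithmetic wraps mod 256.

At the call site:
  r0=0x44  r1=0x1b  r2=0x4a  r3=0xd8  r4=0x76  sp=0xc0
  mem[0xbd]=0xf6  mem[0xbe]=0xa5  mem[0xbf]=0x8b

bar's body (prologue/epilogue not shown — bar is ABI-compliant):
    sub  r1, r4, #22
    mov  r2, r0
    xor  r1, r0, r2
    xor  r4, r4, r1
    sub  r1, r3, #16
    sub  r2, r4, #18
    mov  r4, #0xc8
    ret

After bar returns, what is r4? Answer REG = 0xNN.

prologue: push r2 -> mem[0xbf]=0x4a, sp=0xbf
body[0] sub  r1, r4, #22 -> r1=0x60
body[1] mov  r2, r0 -> r2=0x44
body[2] xor  r1, r0, r2 -> r1=0x00
body[3] xor  r4, r4, r1 -> r4=0x76
body[4] sub  r1, r3, #16 -> r1=0xc8
body[5] sub  r2, r4, #18 -> r2=0x64
body[6] mov  r4, #0xc8 -> r4=0xc8
epilogue: pop r2=0x4a, sp=0xc0
r4 is caller-saved -> body value

REG = 0xc8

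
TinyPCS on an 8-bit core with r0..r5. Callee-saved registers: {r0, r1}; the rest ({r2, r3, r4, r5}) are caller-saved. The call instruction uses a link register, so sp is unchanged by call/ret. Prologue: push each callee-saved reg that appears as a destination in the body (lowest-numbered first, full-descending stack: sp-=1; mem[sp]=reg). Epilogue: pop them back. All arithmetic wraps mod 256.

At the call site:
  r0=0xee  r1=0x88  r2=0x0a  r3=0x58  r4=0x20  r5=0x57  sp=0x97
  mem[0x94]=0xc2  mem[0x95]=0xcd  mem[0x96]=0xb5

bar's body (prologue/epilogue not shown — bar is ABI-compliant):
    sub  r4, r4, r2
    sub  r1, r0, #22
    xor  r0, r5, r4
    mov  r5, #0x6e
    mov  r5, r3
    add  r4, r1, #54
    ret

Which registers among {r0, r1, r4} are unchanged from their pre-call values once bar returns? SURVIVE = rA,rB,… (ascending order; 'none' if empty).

SURVIVE = r0,r1

prologue: push r0 → mem[0x96]=0xee, sp=0x96
prologue: push r1 → mem[0x95]=0x88, sp=0x95
body[0] sub  r4, r4, r2 → r4=0x16
body[1] sub  r1, r0, #22 → r1=0xd8
body[2] xor  r0, r5, r4 → r0=0x41
body[3] mov  r5, #0x6e → r5=0x6e
body[4] mov  r5, r3 → r5=0x58
body[5] add  r4, r1, #54 → r4=0x0e
epilogue: pop r1=0x88, sp=0x96
epilogue: pop r0=0xee, sp=0x97
r0: callee-saved, written=True
r1: callee-saved, written=True
r4: caller-saved, written=True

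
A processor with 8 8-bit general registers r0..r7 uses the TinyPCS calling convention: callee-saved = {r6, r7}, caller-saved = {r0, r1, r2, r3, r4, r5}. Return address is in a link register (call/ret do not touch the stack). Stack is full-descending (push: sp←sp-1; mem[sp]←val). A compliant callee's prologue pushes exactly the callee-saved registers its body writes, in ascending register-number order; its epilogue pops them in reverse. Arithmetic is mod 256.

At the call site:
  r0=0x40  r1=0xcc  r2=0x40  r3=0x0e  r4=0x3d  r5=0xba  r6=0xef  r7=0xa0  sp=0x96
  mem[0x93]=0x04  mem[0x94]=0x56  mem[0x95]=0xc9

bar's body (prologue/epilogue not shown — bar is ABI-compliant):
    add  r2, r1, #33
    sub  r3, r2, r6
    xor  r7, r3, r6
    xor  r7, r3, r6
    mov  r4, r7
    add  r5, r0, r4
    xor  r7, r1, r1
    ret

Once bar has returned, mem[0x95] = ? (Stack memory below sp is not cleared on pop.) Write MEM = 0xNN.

prologue: push r7 → mem[0x95]=0xa0, sp=0x95
body[0] add  r2, r1, #33 → r2=0xed
body[1] sub  r3, r2, r6 → r3=0xfe
body[2] xor  r7, r3, r6 → r7=0x11
body[3] xor  r7, r3, r6 → r7=0x11
body[4] mov  r4, r7 → r4=0x11
body[5] add  r5, r0, r4 → r5=0x51
body[6] xor  r7, r1, r1 → r7=0x00
epilogue: pop r7=0xa0, sp=0x96
prologue pushed ['r7'] at ['0x95']

MEM = 0xa0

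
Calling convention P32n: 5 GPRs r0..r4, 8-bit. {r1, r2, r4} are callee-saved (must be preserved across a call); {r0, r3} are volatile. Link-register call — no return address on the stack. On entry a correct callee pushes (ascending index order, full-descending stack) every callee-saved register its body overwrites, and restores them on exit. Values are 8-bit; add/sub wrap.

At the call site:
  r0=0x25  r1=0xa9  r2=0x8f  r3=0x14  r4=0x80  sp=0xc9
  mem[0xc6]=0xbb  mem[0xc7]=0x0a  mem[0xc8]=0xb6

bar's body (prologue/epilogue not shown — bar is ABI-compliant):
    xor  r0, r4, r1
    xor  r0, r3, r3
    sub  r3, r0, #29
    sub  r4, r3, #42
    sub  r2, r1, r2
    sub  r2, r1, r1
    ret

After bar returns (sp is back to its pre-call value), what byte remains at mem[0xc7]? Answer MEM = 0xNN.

prologue: push r2 -> mem[0xc8]=0x8f, sp=0xc8
prologue: push r4 -> mem[0xc7]=0x80, sp=0xc7
body[0] xor  r0, r4, r1 -> r0=0x29
body[1] xor  r0, r3, r3 -> r0=0x00
body[2] sub  r3, r0, #29 -> r3=0xe3
body[3] sub  r4, r3, #42 -> r4=0xb9
body[4] sub  r2, r1, r2 -> r2=0x1a
body[5] sub  r2, r1, r1 -> r2=0x00
epilogue: pop r4=0x80, sp=0xc8
epilogue: pop r2=0x8f, sp=0xc9
prologue pushed ['r2', 'r4'] at ['0xc8', '0xc7']

MEM = 0x80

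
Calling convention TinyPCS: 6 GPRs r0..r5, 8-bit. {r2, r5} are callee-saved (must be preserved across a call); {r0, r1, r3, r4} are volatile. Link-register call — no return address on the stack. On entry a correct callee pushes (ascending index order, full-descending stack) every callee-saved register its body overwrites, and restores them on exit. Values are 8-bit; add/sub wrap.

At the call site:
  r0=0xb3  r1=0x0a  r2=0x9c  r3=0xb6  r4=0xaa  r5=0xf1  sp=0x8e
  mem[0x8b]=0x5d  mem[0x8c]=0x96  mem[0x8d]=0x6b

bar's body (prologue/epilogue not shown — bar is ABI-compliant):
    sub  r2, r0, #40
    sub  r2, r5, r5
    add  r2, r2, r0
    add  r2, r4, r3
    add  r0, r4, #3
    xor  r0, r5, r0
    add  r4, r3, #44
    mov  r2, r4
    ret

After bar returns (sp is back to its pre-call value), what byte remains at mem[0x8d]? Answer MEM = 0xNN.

prologue: push r2 → mem[0x8d]=0x9c, sp=0x8d
body[0] sub  r2, r0, #40 → r2=0x8b
body[1] sub  r2, r5, r5 → r2=0x00
body[2] add  r2, r2, r0 → r2=0xb3
body[3] add  r2, r4, r3 → r2=0x60
body[4] add  r0, r4, #3 → r0=0xad
body[5] xor  r0, r5, r0 → r0=0x5c
body[6] add  r4, r3, #44 → r4=0xe2
body[7] mov  r2, r4 → r2=0xe2
epilogue: pop r2=0x9c, sp=0x8e
prologue pushed ['r2'] at ['0x8d']

MEM = 0x9c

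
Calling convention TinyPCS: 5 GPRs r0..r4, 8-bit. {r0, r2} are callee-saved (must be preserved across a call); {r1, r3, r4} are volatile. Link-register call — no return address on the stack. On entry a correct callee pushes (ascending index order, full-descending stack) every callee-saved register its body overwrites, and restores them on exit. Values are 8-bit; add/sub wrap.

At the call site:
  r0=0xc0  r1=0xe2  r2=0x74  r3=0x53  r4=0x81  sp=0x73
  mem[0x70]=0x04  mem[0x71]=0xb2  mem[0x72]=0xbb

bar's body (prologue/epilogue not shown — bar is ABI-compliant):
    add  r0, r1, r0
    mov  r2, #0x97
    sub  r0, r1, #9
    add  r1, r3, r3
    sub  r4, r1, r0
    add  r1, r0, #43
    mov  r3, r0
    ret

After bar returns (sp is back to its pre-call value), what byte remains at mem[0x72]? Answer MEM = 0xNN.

prologue: push r0 → mem[0x72]=0xc0, sp=0x72
prologue: push r2 → mem[0x71]=0x74, sp=0x71
body[0] add  r0, r1, r0 → r0=0xa2
body[1] mov  r2, #0x97 → r2=0x97
body[2] sub  r0, r1, #9 → r0=0xd9
body[3] add  r1, r3, r3 → r1=0xa6
body[4] sub  r4, r1, r0 → r4=0xcd
body[5] add  r1, r0, #43 → r1=0x04
body[6] mov  r3, r0 → r3=0xd9
epilogue: pop r2=0x74, sp=0x72
epilogue: pop r0=0xc0, sp=0x73
prologue pushed ['r0', 'r2'] at ['0x72', '0x71']

MEM = 0xc0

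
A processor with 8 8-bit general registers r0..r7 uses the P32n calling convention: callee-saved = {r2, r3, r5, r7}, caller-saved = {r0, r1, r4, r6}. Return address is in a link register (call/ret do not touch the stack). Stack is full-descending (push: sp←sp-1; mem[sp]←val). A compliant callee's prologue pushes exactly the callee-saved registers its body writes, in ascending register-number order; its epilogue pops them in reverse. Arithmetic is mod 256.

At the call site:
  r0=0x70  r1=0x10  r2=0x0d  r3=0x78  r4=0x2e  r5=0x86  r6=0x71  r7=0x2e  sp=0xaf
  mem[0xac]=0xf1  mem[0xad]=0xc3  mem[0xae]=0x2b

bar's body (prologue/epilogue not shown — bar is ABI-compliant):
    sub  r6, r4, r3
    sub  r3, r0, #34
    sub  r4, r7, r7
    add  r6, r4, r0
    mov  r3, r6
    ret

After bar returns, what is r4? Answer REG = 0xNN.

REG = 0x00

prologue: push r3 → mem[0xae]=0x78, sp=0xae
body[0] sub  r6, r4, r3 → r6=0xb6
body[1] sub  r3, r0, #34 → r3=0x4e
body[2] sub  r4, r7, r7 → r4=0x00
body[3] add  r6, r4, r0 → r6=0x70
body[4] mov  r3, r6 → r3=0x70
epilogue: pop r3=0x78, sp=0xaf
r4 is caller-saved → body value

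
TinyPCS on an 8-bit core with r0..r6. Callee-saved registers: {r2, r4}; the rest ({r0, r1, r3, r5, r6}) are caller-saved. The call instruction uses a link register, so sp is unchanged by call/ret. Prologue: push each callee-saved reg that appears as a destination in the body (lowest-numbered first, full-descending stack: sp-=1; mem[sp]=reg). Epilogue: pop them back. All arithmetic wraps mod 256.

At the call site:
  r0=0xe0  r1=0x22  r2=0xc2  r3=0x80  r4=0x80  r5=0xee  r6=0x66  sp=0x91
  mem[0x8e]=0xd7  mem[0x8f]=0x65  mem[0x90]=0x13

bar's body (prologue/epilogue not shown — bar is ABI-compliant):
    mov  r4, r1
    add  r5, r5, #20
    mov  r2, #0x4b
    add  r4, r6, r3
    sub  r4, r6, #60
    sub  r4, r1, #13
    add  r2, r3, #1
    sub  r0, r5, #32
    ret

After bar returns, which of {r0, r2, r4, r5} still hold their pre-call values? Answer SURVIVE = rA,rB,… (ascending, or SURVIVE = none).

prologue: push r2 -> mem[0x90]=0xc2, sp=0x90
prologue: push r4 -> mem[0x8f]=0x80, sp=0x8f
body[0] mov  r4, r1 -> r4=0x22
body[1] add  r5, r5, #20 -> r5=0x02
body[2] mov  r2, #0x4b -> r2=0x4b
body[3] add  r4, r6, r3 -> r4=0xe6
body[4] sub  r4, r6, #60 -> r4=0x2a
body[5] sub  r4, r1, #13 -> r4=0x15
body[6] add  r2, r3, #1 -> r2=0x81
body[7] sub  r0, r5, #32 -> r0=0xe2
epilogue: pop r4=0x80, sp=0x90
epilogue: pop r2=0xc2, sp=0x91
r0: caller-saved, written=True
r2: callee-saved, written=True
r4: callee-saved, written=True
r5: caller-saved, written=True

SURVIVE = r2,r4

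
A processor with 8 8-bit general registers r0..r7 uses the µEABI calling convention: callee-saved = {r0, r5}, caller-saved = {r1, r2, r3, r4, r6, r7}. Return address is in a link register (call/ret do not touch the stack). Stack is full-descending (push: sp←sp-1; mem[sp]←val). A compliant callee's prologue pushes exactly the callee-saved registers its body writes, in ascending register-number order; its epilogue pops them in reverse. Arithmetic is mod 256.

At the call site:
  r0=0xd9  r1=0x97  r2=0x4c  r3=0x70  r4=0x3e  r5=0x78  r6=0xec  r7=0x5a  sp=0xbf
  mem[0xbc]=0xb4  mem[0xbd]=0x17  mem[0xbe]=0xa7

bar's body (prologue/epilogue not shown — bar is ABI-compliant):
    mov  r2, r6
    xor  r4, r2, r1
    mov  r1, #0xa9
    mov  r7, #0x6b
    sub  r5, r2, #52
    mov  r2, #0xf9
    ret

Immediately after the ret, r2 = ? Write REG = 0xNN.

REG = 0xf9

prologue: push r5 → mem[0xbe]=0x78, sp=0xbe
body[0] mov  r2, r6 → r2=0xec
body[1] xor  r4, r2, r1 → r4=0x7b
body[2] mov  r1, #0xa9 → r1=0xa9
body[3] mov  r7, #0x6b → r7=0x6b
body[4] sub  r5, r2, #52 → r5=0xb8
body[5] mov  r2, #0xf9 → r2=0xf9
epilogue: pop r5=0x78, sp=0xbf
r2 is caller-saved → body value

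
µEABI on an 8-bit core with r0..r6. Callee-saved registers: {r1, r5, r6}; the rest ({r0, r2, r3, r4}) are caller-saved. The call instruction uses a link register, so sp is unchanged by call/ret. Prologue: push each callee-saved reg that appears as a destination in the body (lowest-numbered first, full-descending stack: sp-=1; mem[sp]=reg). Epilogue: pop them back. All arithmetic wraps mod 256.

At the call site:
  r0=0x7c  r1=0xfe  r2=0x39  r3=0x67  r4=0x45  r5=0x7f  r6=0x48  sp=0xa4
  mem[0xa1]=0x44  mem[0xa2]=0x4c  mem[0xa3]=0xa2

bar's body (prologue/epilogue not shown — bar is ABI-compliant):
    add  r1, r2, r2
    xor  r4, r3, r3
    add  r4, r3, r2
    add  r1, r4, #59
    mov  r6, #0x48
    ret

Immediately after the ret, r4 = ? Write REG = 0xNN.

REG = 0xa0

prologue: push r1 → mem[0xa3]=0xfe, sp=0xa3
prologue: push r6 → mem[0xa2]=0x48, sp=0xa2
body[0] add  r1, r2, r2 → r1=0x72
body[1] xor  r4, r3, r3 → r4=0x00
body[2] add  r4, r3, r2 → r4=0xa0
body[3] add  r1, r4, #59 → r1=0xdb
body[4] mov  r6, #0x48 → r6=0x48
epilogue: pop r6=0x48, sp=0xa3
epilogue: pop r1=0xfe, sp=0xa4
r4 is caller-saved → body value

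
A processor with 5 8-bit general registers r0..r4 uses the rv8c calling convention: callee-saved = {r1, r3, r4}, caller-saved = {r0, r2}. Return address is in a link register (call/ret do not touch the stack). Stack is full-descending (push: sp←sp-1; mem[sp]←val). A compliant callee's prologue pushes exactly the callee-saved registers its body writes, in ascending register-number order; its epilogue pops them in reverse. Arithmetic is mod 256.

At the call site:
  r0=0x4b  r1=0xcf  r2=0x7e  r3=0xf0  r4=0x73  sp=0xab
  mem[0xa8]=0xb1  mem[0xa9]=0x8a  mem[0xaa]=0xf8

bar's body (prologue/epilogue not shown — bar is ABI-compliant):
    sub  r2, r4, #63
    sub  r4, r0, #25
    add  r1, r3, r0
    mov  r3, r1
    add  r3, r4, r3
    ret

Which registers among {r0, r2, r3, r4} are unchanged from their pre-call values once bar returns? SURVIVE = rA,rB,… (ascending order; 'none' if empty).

SURVIVE = r0,r3,r4

prologue: push r1 -> mem[0xaa]=0xcf, sp=0xaa
prologue: push r3 -> mem[0xa9]=0xf0, sp=0xa9
prologue: push r4 -> mem[0xa8]=0x73, sp=0xa8
body[0] sub  r2, r4, #63 -> r2=0x34
body[1] sub  r4, r0, #25 -> r4=0x32
body[2] add  r1, r3, r0 -> r1=0x3b
body[3] mov  r3, r1 -> r3=0x3b
body[4] add  r3, r4, r3 -> r3=0x6d
epilogue: pop r4=0x73, sp=0xa9
epilogue: pop r3=0xf0, sp=0xaa
epilogue: pop r1=0xcf, sp=0xab
r0: caller-saved, written=False
r2: caller-saved, written=True
r3: callee-saved, written=True
r4: callee-saved, written=True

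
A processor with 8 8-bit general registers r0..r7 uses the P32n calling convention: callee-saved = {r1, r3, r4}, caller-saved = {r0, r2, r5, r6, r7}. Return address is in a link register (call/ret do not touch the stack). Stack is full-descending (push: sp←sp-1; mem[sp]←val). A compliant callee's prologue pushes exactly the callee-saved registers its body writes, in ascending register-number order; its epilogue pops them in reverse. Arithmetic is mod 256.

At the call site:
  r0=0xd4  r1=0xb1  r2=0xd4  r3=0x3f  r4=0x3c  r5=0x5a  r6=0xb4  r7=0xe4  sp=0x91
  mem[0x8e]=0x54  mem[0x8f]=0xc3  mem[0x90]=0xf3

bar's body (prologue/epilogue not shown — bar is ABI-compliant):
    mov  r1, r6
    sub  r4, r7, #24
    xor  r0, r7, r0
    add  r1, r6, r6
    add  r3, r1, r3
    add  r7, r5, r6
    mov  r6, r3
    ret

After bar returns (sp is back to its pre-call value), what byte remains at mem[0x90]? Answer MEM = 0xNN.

prologue: push r1 -> mem[0x90]=0xb1, sp=0x90
prologue: push r3 -> mem[0x8f]=0x3f, sp=0x8f
prologue: push r4 -> mem[0x8e]=0x3c, sp=0x8e
body[0] mov  r1, r6 -> r1=0xb4
body[1] sub  r4, r7, #24 -> r4=0xcc
body[2] xor  r0, r7, r0 -> r0=0x30
body[3] add  r1, r6, r6 -> r1=0x68
body[4] add  r3, r1, r3 -> r3=0xa7
body[5] add  r7, r5, r6 -> r7=0x0e
body[6] mov  r6, r3 -> r6=0xa7
epilogue: pop r4=0x3c, sp=0x8f
epilogue: pop r3=0x3f, sp=0x90
epilogue: pop r1=0xb1, sp=0x91
prologue pushed ['r1', 'r3', 'r4'] at ['0x90', '0x8f', '0x8e']

MEM = 0xb1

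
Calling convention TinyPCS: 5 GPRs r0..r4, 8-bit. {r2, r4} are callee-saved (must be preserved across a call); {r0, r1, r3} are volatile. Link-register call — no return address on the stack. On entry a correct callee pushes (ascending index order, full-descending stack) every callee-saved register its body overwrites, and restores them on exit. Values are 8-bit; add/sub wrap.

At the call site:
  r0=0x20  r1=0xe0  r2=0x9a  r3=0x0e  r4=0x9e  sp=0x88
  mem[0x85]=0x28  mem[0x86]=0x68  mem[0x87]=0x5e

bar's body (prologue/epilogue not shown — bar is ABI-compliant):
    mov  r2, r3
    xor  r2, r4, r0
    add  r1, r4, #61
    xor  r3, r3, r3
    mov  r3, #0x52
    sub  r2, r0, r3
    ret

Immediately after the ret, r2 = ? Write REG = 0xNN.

prologue: push r2 → mem[0x87]=0x9a, sp=0x87
body[0] mov  r2, r3 → r2=0x0e
body[1] xor  r2, r4, r0 → r2=0xbe
body[2] add  r1, r4, #61 → r1=0xdb
body[3] xor  r3, r3, r3 → r3=0x00
body[4] mov  r3, #0x52 → r3=0x52
body[5] sub  r2, r0, r3 → r2=0xce
epilogue: pop r2=0x9a, sp=0x88
r2 is callee-saved → restored

REG = 0x9a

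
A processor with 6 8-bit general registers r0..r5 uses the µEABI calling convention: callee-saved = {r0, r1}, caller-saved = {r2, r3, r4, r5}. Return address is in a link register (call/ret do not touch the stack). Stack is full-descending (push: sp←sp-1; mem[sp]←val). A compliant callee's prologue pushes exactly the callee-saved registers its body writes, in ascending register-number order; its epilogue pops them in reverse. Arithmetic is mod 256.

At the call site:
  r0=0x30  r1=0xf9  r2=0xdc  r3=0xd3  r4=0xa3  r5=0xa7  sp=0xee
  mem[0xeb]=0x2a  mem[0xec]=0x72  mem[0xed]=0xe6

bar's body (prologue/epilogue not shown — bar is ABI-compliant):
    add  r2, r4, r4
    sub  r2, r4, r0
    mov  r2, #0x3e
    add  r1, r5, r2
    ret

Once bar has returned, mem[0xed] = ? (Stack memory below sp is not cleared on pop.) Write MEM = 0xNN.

prologue: push r1 -> mem[0xed]=0xf9, sp=0xed
body[0] add  r2, r4, r4 -> r2=0x46
body[1] sub  r2, r4, r0 -> r2=0x73
body[2] mov  r2, #0x3e -> r2=0x3e
body[3] add  r1, r5, r2 -> r1=0xe5
epilogue: pop r1=0xf9, sp=0xee
prologue pushed ['r1'] at ['0xed']

MEM = 0xf9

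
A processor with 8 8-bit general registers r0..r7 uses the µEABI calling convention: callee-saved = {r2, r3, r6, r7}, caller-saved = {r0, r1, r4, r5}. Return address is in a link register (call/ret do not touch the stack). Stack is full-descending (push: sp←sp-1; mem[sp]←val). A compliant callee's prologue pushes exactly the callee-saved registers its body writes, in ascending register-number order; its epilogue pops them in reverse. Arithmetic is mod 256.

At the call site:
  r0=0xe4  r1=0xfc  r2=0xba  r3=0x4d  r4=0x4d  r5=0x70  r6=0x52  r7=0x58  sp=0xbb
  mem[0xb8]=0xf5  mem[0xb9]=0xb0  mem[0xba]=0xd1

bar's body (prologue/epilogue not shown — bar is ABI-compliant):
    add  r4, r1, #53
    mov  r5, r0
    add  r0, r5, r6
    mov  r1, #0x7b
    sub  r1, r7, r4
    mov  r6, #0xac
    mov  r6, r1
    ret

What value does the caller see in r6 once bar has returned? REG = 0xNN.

REG = 0x52

prologue: push r6 -> mem[0xba]=0x52, sp=0xba
body[0] add  r4, r1, #53 -> r4=0x31
body[1] mov  r5, r0 -> r5=0xe4
body[2] add  r0, r5, r6 -> r0=0x36
body[3] mov  r1, #0x7b -> r1=0x7b
body[4] sub  r1, r7, r4 -> r1=0x27
body[5] mov  r6, #0xac -> r6=0xac
body[6] mov  r6, r1 -> r6=0x27
epilogue: pop r6=0x52, sp=0xbb
r6 is callee-saved -> restored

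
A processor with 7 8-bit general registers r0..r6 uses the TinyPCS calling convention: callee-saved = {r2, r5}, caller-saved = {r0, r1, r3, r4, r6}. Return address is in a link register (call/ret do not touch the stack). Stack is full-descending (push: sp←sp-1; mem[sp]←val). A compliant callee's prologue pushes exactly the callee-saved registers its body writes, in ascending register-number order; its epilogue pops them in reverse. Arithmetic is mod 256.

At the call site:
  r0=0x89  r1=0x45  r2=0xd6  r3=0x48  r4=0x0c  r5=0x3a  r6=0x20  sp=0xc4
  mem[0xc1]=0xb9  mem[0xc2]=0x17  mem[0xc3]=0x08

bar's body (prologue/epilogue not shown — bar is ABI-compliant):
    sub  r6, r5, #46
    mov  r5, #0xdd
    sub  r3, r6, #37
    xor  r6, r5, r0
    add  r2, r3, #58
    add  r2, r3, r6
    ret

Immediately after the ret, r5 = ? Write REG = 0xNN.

prologue: push r2 → mem[0xc3]=0xd6, sp=0xc3
prologue: push r5 → mem[0xc2]=0x3a, sp=0xc2
body[0] sub  r6, r5, #46 → r6=0x0c
body[1] mov  r5, #0xdd → r5=0xdd
body[2] sub  r3, r6, #37 → r3=0xe7
body[3] xor  r6, r5, r0 → r6=0x54
body[4] add  r2, r3, #58 → r2=0x21
body[5] add  r2, r3, r6 → r2=0x3b
epilogue: pop r5=0x3a, sp=0xc3
epilogue: pop r2=0xd6, sp=0xc4
r5 is callee-saved → restored

REG = 0x3a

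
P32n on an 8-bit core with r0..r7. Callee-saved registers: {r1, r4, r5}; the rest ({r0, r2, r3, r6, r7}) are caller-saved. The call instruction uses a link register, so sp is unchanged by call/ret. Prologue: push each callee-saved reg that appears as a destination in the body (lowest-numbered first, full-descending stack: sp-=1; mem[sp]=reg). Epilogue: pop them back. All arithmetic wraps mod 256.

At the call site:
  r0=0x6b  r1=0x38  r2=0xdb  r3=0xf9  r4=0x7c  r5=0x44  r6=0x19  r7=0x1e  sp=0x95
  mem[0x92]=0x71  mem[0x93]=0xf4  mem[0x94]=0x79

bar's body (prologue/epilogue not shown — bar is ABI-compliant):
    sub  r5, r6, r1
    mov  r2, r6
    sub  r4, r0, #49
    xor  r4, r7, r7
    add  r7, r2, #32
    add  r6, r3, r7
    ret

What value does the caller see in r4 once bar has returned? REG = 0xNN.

prologue: push r4 -> mem[0x94]=0x7c, sp=0x94
prologue: push r5 -> mem[0x93]=0x44, sp=0x93
body[0] sub  r5, r6, r1 -> r5=0xe1
body[1] mov  r2, r6 -> r2=0x19
body[2] sub  r4, r0, #49 -> r4=0x3a
body[3] xor  r4, r7, r7 -> r4=0x00
body[4] add  r7, r2, #32 -> r7=0x39
body[5] add  r6, r3, r7 -> r6=0x32
epilogue: pop r5=0x44, sp=0x94
epilogue: pop r4=0x7c, sp=0x95
r4 is callee-saved -> restored

REG = 0x7c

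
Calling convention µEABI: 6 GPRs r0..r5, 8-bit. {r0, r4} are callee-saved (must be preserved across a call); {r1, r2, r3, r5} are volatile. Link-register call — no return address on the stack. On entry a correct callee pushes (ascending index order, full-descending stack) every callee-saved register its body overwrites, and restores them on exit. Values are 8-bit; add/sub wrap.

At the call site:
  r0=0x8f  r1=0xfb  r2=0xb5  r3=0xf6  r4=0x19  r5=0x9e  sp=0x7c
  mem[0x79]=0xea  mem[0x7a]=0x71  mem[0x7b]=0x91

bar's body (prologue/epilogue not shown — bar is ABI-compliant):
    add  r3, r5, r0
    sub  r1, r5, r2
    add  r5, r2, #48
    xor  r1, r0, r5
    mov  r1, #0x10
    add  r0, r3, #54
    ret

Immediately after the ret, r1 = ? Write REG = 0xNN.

REG = 0x10

prologue: push r0 -> mem[0x7b]=0x8f, sp=0x7b
body[0] add  r3, r5, r0 -> r3=0x2d
body[1] sub  r1, r5, r2 -> r1=0xe9
body[2] add  r5, r2, #48 -> r5=0xe5
body[3] xor  r1, r0, r5 -> r1=0x6a
body[4] mov  r1, #0x10 -> r1=0x10
body[5] add  r0, r3, #54 -> r0=0x63
epilogue: pop r0=0x8f, sp=0x7c
r1 is caller-saved -> body value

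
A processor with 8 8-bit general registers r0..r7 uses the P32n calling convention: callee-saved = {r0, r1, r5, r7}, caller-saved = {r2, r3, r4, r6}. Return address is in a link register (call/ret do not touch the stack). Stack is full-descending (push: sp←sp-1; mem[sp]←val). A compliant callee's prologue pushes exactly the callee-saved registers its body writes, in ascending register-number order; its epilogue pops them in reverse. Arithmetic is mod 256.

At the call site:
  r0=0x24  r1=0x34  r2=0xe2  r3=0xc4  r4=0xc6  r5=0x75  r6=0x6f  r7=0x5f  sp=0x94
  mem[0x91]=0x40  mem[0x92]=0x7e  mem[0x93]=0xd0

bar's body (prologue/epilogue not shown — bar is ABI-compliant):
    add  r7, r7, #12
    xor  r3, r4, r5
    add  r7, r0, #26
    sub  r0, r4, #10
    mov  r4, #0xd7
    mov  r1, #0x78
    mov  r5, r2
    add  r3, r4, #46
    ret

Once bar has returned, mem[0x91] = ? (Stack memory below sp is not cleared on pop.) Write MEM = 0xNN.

prologue: push r0 -> mem[0x93]=0x24, sp=0x93
prologue: push r1 -> mem[0x92]=0x34, sp=0x92
prologue: push r5 -> mem[0x91]=0x75, sp=0x91
prologue: push r7 -> mem[0x90]=0x5f, sp=0x90
body[0] add  r7, r7, #12 -> r7=0x6b
body[1] xor  r3, r4, r5 -> r3=0xb3
body[2] add  r7, r0, #26 -> r7=0x3e
body[3] sub  r0, r4, #10 -> r0=0xbc
body[4] mov  r4, #0xd7 -> r4=0xd7
body[5] mov  r1, #0x78 -> r1=0x78
body[6] mov  r5, r2 -> r5=0xe2
body[7] add  r3, r4, #46 -> r3=0x05
epilogue: pop r7=0x5f, sp=0x91
epilogue: pop r5=0x75, sp=0x92
epilogue: pop r1=0x34, sp=0x93
epilogue: pop r0=0x24, sp=0x94
prologue pushed ['r0', 'r1', 'r5', 'r7'] at ['0x93', '0x92', '0x91', '0x90']

MEM = 0x75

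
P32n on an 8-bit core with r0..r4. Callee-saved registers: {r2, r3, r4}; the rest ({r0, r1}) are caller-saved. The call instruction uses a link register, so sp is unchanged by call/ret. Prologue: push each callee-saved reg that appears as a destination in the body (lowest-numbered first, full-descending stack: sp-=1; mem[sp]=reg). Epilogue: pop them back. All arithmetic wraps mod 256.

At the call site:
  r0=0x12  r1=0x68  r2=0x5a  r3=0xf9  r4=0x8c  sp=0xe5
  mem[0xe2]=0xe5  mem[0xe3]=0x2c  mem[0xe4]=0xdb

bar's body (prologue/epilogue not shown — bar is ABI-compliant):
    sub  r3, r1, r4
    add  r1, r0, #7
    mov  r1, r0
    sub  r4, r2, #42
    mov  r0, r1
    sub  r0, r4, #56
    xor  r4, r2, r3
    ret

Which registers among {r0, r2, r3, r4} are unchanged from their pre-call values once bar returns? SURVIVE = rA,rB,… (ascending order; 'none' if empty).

prologue: push r3 → mem[0xe4]=0xf9, sp=0xe4
prologue: push r4 → mem[0xe3]=0x8c, sp=0xe3
body[0] sub  r3, r1, r4 → r3=0xdc
body[1] add  r1, r0, #7 → r1=0x19
body[2] mov  r1, r0 → r1=0x12
body[3] sub  r4, r2, #42 → r4=0x30
body[4] mov  r0, r1 → r0=0x12
body[5] sub  r0, r4, #56 → r0=0xf8
body[6] xor  r4, r2, r3 → r4=0x86
epilogue: pop r4=0x8c, sp=0xe4
epilogue: pop r3=0xf9, sp=0xe5
r0: caller-saved, written=True
r2: callee-saved, written=False
r3: callee-saved, written=True
r4: callee-saved, written=True

SURVIVE = r2,r3,r4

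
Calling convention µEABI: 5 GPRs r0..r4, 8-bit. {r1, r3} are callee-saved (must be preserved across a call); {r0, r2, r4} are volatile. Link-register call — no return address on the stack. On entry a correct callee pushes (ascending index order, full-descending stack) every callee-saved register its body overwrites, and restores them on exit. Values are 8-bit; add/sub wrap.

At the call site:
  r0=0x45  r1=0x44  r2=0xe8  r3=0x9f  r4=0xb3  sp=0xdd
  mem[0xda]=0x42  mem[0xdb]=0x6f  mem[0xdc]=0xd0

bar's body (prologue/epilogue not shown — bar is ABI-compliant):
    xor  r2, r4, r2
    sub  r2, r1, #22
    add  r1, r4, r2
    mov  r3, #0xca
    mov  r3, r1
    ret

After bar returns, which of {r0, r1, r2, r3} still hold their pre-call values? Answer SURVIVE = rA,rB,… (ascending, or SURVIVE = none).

SURVIVE = r0,r1,r3

prologue: push r1 → mem[0xdc]=0x44, sp=0xdc
prologue: push r3 → mem[0xdb]=0x9f, sp=0xdb
body[0] xor  r2, r4, r2 → r2=0x5b
body[1] sub  r2, r1, #22 → r2=0x2e
body[2] add  r1, r4, r2 → r1=0xe1
body[3] mov  r3, #0xca → r3=0xca
body[4] mov  r3, r1 → r3=0xe1
epilogue: pop r3=0x9f, sp=0xdc
epilogue: pop r1=0x44, sp=0xdd
r0: caller-saved, written=False
r1: callee-saved, written=True
r2: caller-saved, written=True
r3: callee-saved, written=True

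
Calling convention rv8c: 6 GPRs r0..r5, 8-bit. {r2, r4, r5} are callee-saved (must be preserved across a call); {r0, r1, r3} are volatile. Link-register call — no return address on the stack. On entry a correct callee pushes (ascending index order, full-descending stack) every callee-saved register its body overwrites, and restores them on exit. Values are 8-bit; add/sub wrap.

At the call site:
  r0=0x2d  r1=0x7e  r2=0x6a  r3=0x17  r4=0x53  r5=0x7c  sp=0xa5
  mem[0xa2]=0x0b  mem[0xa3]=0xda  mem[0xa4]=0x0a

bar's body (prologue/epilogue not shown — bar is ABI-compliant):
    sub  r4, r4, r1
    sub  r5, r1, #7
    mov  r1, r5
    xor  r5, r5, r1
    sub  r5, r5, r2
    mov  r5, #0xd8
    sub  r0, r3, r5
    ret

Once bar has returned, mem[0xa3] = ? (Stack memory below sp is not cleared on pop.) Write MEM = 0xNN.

prologue: push r4 -> mem[0xa4]=0x53, sp=0xa4
prologue: push r5 -> mem[0xa3]=0x7c, sp=0xa3
body[0] sub  r4, r4, r1 -> r4=0xd5
body[1] sub  r5, r1, #7 -> r5=0x77
body[2] mov  r1, r5 -> r1=0x77
body[3] xor  r5, r5, r1 -> r5=0x00
body[4] sub  r5, r5, r2 -> r5=0x96
body[5] mov  r5, #0xd8 -> r5=0xd8
body[6] sub  r0, r3, r5 -> r0=0x3f
epilogue: pop r5=0x7c, sp=0xa4
epilogue: pop r4=0x53, sp=0xa5
prologue pushed ['r4', 'r5'] at ['0xa4', '0xa3']

MEM = 0x7c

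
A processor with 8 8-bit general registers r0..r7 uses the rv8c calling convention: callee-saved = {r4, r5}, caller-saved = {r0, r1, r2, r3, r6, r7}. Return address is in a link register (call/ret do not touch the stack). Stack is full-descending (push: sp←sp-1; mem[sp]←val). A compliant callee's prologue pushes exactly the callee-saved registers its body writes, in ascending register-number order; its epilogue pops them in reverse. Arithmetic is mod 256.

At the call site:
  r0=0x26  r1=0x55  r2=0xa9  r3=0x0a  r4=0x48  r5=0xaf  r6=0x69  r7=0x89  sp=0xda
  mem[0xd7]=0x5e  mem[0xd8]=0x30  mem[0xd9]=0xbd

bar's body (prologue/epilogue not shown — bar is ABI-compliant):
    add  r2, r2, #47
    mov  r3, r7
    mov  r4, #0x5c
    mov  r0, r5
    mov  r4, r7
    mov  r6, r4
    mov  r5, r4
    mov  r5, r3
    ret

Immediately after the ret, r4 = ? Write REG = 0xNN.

prologue: push r4 -> mem[0xd9]=0x48, sp=0xd9
prologue: push r5 -> mem[0xd8]=0xaf, sp=0xd8
body[0] add  r2, r2, #47 -> r2=0xd8
body[1] mov  r3, r7 -> r3=0x89
body[2] mov  r4, #0x5c -> r4=0x5c
body[3] mov  r0, r5 -> r0=0xaf
body[4] mov  r4, r7 -> r4=0x89
body[5] mov  r6, r4 -> r6=0x89
body[6] mov  r5, r4 -> r5=0x89
body[7] mov  r5, r3 -> r5=0x89
epilogue: pop r5=0xaf, sp=0xd9
epilogue: pop r4=0x48, sp=0xda
r4 is callee-saved -> restored

REG = 0x48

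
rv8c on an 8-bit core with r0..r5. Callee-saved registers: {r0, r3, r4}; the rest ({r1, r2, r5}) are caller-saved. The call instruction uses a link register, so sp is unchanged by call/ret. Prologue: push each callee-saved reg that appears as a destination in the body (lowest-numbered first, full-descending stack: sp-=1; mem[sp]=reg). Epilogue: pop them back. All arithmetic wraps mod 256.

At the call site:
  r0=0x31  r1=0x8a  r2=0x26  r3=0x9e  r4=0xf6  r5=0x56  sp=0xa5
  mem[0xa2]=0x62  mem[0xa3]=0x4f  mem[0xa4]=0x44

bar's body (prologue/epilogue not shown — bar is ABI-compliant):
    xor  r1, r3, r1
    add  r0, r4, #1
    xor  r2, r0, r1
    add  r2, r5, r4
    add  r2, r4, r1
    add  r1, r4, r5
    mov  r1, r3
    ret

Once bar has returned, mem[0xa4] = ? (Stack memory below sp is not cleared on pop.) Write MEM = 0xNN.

MEM = 0x31

prologue: push r0 -> mem[0xa4]=0x31, sp=0xa4
body[0] xor  r1, r3, r1 -> r1=0x14
body[1] add  r0, r4, #1 -> r0=0xf7
body[2] xor  r2, r0, r1 -> r2=0xe3
body[3] add  r2, r5, r4 -> r2=0x4c
body[4] add  r2, r4, r1 -> r2=0x0a
body[5] add  r1, r4, r5 -> r1=0x4c
body[6] mov  r1, r3 -> r1=0x9e
epilogue: pop r0=0x31, sp=0xa5
prologue pushed ['r0'] at ['0xa4']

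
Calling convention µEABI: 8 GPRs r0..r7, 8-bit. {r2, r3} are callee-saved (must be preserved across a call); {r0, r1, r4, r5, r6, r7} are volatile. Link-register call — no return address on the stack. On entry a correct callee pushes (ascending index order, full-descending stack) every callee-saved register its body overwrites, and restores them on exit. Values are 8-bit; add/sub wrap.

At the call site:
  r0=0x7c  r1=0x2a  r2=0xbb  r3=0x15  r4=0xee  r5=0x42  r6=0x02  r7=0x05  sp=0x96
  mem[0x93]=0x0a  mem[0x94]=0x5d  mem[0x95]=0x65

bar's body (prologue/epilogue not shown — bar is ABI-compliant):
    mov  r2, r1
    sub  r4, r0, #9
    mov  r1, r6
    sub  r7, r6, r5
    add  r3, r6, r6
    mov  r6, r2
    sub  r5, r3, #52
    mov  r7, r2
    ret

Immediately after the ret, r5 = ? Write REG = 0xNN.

REG = 0xd0

prologue: push r2 → mem[0x95]=0xbb, sp=0x95
prologue: push r3 → mem[0x94]=0x15, sp=0x94
body[0] mov  r2, r1 → r2=0x2a
body[1] sub  r4, r0, #9 → r4=0x73
body[2] mov  r1, r6 → r1=0x02
body[3] sub  r7, r6, r5 → r7=0xc0
body[4] add  r3, r6, r6 → r3=0x04
body[5] mov  r6, r2 → r6=0x2a
body[6] sub  r5, r3, #52 → r5=0xd0
body[7] mov  r7, r2 → r7=0x2a
epilogue: pop r3=0x15, sp=0x95
epilogue: pop r2=0xbb, sp=0x96
r5 is caller-saved → body value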